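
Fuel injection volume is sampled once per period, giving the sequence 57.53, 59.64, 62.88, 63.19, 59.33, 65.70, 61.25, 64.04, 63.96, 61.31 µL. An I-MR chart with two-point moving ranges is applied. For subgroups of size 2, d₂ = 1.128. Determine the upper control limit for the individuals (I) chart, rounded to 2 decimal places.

X̄ = (57.53 + 59.64 + 62.88 + 63.19 + 59.33 + 65.70 + 61.25 + 64.04 + 63.96 + 61.31) / 10 = 61.8830
Moving ranges: 2.11, 3.24, 0.31, 3.86, 6.37, 4.45, 2.79, 0.08, 2.65; M̄R̄ = 25.8600 / 9 = 2.8733
UCL = X̄ + 3·M̄R̄/d₂ = 61.8830 + 3 × 2.8733 / 1.128 = 69.5248

69.52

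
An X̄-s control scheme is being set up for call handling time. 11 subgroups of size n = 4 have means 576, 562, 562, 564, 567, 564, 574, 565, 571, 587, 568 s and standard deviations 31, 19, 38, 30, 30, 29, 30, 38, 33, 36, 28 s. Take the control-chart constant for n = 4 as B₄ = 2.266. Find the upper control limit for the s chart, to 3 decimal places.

s̄ = (31 + 19 + 38 + 30 + 30 + 29 + 30 + 38 + 33 + 36 + 28) / 11 = 31.0909
UCL_s = B₄·s̄ = 2.266 × 31.0909 = 70.4520

70.452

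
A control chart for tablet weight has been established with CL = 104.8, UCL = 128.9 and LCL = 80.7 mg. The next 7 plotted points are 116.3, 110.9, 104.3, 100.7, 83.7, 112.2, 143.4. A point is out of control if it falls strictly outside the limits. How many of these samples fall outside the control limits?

Compare each point to [80.7, 128.9]: sample 7 = 143.4 > UCL.

1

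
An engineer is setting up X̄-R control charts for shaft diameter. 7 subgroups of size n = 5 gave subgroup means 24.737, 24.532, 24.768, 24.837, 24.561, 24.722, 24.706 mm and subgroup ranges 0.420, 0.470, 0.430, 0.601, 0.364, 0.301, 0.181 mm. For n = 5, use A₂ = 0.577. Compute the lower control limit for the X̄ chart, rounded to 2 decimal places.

24.47

X̄̄ = (24.737 + 24.532 + 24.768 + 24.837 + 24.561 + 24.722 + 24.706) / 7 = 172.8630 / 7 = 24.6947
R̄ = (0.420 + 0.470 + 0.430 + 0.601 + 0.364 + 0.301 + 0.181) / 7 = 2.7670 / 7 = 0.3953
LCL = X̄̄ − A₂·R̄ = 24.6947 − 0.577 × 0.3953 = 24.4666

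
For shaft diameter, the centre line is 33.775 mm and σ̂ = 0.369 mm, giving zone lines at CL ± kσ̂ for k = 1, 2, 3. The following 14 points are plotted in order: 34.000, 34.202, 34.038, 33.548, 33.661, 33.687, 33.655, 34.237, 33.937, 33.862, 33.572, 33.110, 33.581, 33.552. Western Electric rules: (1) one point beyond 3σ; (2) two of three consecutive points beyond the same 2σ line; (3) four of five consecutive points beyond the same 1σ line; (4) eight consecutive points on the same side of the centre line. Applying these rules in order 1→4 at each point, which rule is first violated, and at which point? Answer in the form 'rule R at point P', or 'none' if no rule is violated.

none

Zone of each point (C = within 1σ̂, B = 1σ̂–2σ̂, A = 2σ̂–3σ̂, * = beyond 3σ̂; sign = side of CL): 1:+C, 2:+B, 3:+C, 4:-C, 5:-C, 6:-C, 7:-C, 8:+B, 9:+C, 10:+C, 11:-C, 12:-B, 13:-C, 14:-C
No rule fires across all 14 points.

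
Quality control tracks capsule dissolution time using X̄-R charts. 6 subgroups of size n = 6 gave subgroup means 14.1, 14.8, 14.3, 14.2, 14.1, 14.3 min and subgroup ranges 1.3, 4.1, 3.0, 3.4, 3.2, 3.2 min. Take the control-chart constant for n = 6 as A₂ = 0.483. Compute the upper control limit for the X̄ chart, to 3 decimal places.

15.765

X̄̄ = (14.1 + 14.8 + 14.3 + 14.2 + 14.1 + 14.3) / 6 = 85.8000 / 6 = 14.3000
R̄ = (1.3 + 4.1 + 3.0 + 3.4 + 3.2 + 3.2) / 6 = 18.2000 / 6 = 3.0333
UCL = X̄̄ + A₂·R̄ = 14.3000 + 0.483 × 3.0333 = 15.7651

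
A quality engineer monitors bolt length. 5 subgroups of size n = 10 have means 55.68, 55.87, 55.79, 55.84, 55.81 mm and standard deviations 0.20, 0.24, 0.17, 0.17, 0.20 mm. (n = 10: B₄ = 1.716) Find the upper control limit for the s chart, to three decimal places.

s̄ = (0.20 + 0.24 + 0.17 + 0.17 + 0.20) / 5 = 0.1960
UCL_s = B₄·s̄ = 1.716 × 0.1960 = 0.3363

0.336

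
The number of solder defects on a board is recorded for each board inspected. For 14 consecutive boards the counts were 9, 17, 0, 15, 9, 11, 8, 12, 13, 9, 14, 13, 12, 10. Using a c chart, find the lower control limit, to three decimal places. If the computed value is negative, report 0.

c̄ = (9 + 17 + 0 + 15 + 9 + 11 + 8 + 12 + 13 + 9 + 14 + 13 + 12 + 10) / 14 = 152 / 14 = 10.8571
LCL = c̄ − 3√c̄ = 10.8571 − 3 × 3.2950 = 0.9721

0.972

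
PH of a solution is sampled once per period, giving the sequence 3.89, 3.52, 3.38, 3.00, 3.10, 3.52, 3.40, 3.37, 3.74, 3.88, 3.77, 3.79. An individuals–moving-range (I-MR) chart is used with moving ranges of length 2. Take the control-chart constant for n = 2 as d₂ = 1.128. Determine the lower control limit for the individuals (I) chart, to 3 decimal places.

X̄ = (3.89 + 3.52 + 3.38 + 3.00 + 3.10 + 3.52 + 3.40 + 3.37 + 3.74 + 3.88 + 3.77 + 3.79) / 12 = 3.5300
Moving ranges: 0.37, 0.14, 0.38, 0.10, 0.42, 0.12, 0.03, 0.37, 0.14, 0.11, 0.02; M̄R̄ = 2.2000 / 11 = 0.2000
LCL = X̄ − 3·M̄R̄/d₂ = 3.5300 − 3 × 0.2000 / 1.128 = 2.9981

2.998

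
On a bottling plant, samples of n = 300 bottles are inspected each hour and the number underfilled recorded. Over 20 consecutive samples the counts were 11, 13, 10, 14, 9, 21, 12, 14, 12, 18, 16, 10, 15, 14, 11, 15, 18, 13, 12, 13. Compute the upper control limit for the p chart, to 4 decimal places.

p̄ = Σdᵢ / (k·n) = 271 / (20 × 300) = 0.04517
UCL = p̄ + 3·√(p̄(1−p̄)/n) = 0.04517 + 3 × √(0.04517×0.95483/300) = 0.04517 + 3 × 0.01199 = 0.08114

0.0811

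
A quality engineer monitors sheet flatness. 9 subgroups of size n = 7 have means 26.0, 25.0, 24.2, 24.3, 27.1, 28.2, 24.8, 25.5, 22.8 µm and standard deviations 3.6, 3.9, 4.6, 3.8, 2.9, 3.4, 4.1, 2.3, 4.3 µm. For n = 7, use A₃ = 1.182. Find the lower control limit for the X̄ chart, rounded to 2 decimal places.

X̄̄ = (26.0 + 25.0 + 24.2 + 24.3 + 27.1 + 28.2 + 24.8 + 25.5 + 22.8) / 9 = 25.3222
s̄ = (3.6 + 3.9 + 4.6 + 3.8 + 2.9 + 3.4 + 4.1 + 2.3 + 4.3) / 9 = 3.6556
LCL = X̄̄ − A₃·s̄ = 25.3222 − 1.182 × 3.6556 = 21.0014

21.00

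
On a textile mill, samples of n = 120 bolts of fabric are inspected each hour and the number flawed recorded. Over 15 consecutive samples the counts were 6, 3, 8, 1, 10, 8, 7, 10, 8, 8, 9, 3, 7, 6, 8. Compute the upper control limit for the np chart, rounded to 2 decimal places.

p̄ = Σdᵢ / (k·n) = 102 / (15 × 120) = 0.05667
UCL = np̄ + 3·√(np̄(1−p̄)) = 6.8000 + 3 × √(6.8000×0.94333) = 6.8000 + 3 × 2.5327 = 14.3982

14.40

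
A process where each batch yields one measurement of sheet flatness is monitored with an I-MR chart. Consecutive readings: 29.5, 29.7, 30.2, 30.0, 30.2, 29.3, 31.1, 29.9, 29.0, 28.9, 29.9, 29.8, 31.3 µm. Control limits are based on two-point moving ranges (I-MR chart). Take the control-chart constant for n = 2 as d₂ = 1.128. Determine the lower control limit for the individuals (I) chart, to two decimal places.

28.00

X̄ = (29.5 + 29.7 + 30.2 + 30.0 + 30.2 + 29.3 + 31.1 + 29.9 + 29.0 + 28.9 + 29.9 + 29.8 + 31.3) / 13 = 29.9077
Moving ranges: 0.2, 0.5, 0.2, 0.2, 0.9, 1.8, 1.2, 0.9, 0.1, 1.0, 0.1, 1.5; M̄R̄ = 8.6000 / 12 = 0.7167
LCL = X̄ − 3·M̄R̄/d₂ = 29.9077 − 3 × 0.7167 / 1.128 = 28.0017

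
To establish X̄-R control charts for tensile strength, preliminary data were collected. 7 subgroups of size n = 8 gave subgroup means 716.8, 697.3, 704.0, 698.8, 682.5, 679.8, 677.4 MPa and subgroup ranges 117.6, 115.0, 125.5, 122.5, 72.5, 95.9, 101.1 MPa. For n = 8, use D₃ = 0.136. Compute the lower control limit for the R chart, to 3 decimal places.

14.573

R̄ = (117.6 + 115.0 + 125.5 + 122.5 + 72.5 + 95.9 + 101.1) / 7 = 750.1000 / 7 = 107.1571
LCL_R = D₃·R̄ = 0.136 × 107.1571 = 14.5734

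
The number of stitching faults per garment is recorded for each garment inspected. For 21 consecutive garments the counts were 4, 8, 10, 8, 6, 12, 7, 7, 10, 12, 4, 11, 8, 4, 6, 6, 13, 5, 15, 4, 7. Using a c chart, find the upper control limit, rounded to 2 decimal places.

16.41

c̄ = (4 + 8 + 10 + 8 + 6 + 12 + 7 + 7 + 10 + 12 + 4 + 11 + 8 + 4 + 6 + 6 + 13 + 5 + 15 + 4 + 7) / 21 = 167 / 21 = 7.9524
UCL = c̄ + 3√c̄ = 7.9524 + 3 × √7.9524 = 7.9524 + 3 × 2.8200 = 16.4124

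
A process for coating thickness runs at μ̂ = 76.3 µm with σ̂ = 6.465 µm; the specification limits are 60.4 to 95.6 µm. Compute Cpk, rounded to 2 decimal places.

Cpu = (USL − μ̂) / (3σ̂) = (95.6 − 76.3) / (3 × 6.465) = 0.9951; Cpl = (μ̂ − LSL) / (3σ̂) = (76.3 − 60.4) / (3 × 6.465) = 0.8198; Cpk = min(Cpu, Cpl) = 0.8198

0.82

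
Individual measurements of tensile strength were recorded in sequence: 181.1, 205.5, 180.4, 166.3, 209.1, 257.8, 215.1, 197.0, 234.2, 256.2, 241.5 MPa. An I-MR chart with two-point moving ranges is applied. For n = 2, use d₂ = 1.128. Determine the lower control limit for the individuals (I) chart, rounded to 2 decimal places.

136.03

X̄ = (181.1 + 205.5 + 180.4 + 166.3 + 209.1 + 257.8 + 215.1 + 197.0 + 234.2 + 256.2 + 241.5) / 11 = 213.1091
Moving ranges: 24.4, 25.1, 14.1, 42.8, 48.7, 42.7, 18.1, 37.2, 22.0, 14.7; M̄R̄ = 289.8000 / 10 = 28.9800
LCL = X̄ − 3·M̄R̄/d₂ = 213.1091 − 3 × 28.9800 / 1.128 = 136.0346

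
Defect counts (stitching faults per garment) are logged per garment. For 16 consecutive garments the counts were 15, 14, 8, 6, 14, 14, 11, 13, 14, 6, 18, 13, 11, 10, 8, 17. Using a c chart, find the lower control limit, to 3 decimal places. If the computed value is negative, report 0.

1.608

c̄ = (15 + 14 + 8 + 6 + 14 + 14 + 11 + 13 + 14 + 6 + 18 + 13 + 11 + 10 + 8 + 17) / 16 = 192 / 16 = 12.0000
LCL = c̄ − 3√c̄ = 12.0000 − 3 × 3.4641 = 1.6077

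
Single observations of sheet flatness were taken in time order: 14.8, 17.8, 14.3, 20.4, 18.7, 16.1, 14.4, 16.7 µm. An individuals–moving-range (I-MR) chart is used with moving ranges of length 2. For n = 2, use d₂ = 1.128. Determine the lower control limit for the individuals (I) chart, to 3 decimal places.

X̄ = (14.8 + 17.8 + 14.3 + 20.4 + 18.7 + 16.1 + 14.4 + 16.7) / 8 = 16.6500
Moving ranges: 3.0, 3.5, 6.1, 1.7, 2.6, 1.7, 2.3; M̄R̄ = 20.9000 / 7 = 2.9857
LCL = X̄ − 3·M̄R̄/d₂ = 16.6500 − 3 × 2.9857 / 1.128 = 8.7093

8.709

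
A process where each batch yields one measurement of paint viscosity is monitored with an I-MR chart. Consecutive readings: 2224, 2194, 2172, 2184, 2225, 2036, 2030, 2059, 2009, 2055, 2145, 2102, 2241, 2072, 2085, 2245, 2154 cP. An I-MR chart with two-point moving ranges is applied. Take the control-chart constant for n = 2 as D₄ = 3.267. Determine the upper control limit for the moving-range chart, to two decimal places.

Moving ranges: 30, 22, 12, 41, 189, 6, 29, 50, 46, 90, 43, 139, 169, 13, 160, 91; M̄R̄ = 1130.0000 / 16 = 70.6250
UCL_MR = D₄·M̄R̄ = 3.267 × 70.6250 = 230.7319

230.73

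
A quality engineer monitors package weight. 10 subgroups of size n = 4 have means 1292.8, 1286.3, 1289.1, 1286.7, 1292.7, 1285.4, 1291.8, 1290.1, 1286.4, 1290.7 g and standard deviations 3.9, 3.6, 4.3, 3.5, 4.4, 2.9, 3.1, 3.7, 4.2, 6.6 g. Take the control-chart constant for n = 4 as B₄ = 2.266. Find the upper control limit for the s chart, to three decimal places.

s̄ = (3.9 + 3.6 + 4.3 + 3.5 + 4.4 + 2.9 + 3.1 + 3.7 + 4.2 + 6.6) / 10 = 4.0200
UCL_s = B₄·s̄ = 2.266 × 4.0200 = 9.1093

9.109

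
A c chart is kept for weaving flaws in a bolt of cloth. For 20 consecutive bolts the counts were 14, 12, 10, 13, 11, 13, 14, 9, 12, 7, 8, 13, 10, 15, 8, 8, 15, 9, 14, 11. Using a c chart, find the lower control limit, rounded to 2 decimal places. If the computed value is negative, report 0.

c̄ = (14 + 12 + 10 + 13 + 11 + 13 + 14 + 9 + 12 + 7 + 8 + 13 + 10 + 15 + 8 + 8 + 15 + 9 + 14 + 11) / 20 = 226 / 20 = 11.3000
LCL = c̄ − 3√c̄ = 11.3000 − 3 × 3.3615 = 1.2154

1.22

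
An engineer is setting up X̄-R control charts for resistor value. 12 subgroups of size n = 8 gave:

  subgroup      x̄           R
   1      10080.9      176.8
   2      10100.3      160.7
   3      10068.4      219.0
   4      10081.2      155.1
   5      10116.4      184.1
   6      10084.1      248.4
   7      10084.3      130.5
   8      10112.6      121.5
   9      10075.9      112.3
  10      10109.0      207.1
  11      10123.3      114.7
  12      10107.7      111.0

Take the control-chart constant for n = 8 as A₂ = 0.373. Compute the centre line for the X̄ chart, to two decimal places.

10095.34

X̄̄ = (10080.9 + 10100.3 + 10068.4 + 10081.2 + 10116.4 + 10084.1 + 10084.3 + 10112.6 + 10075.9 + 10109.0 + 10123.3 + 10107.7) / 12 = 121144.1000 / 12 = 10095.3417
CL = X̄̄ = 10095.3417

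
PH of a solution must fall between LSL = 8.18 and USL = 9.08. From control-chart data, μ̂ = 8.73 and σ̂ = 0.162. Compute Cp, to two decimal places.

0.93

Cp = (USL − LSL) / (6σ̂) = (9.08 − 8.18) / (6 × 0.162) = 0.9000 / 0.9720 = 0.9259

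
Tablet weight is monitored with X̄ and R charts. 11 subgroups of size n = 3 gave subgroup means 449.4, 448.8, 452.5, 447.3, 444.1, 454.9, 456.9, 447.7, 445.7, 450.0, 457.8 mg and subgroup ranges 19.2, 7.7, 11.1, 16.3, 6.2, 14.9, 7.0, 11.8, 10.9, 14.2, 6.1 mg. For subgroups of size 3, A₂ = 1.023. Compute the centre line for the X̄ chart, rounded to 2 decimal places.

X̄̄ = (449.4 + 448.8 + 452.5 + 447.3 + 444.1 + 454.9 + 456.9 + 447.7 + 445.7 + 450.0 + 457.8) / 11 = 4955.1000 / 11 = 450.4636
CL = X̄̄ = 450.4636

450.46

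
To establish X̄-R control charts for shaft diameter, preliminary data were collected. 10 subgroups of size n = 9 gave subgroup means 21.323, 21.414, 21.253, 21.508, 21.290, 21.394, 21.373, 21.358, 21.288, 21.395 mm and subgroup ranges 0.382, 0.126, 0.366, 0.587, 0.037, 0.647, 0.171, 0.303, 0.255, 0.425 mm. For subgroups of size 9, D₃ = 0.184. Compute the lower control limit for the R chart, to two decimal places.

R̄ = (0.382 + 0.126 + 0.366 + 0.587 + 0.037 + 0.647 + 0.171 + 0.303 + 0.255 + 0.425) / 10 = 3.2990 / 10 = 0.3299
LCL_R = D₃·R̄ = 0.184 × 0.3299 = 0.0607

0.06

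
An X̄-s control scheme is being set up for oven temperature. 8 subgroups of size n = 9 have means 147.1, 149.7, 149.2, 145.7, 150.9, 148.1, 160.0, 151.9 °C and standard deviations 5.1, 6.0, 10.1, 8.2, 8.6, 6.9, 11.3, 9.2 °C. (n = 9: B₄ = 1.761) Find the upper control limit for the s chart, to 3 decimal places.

14.396

s̄ = (5.1 + 6.0 + 10.1 + 8.2 + 8.6 + 6.9 + 11.3 + 9.2) / 8 = 8.1750
UCL_s = B₄·s̄ = 1.761 × 8.1750 = 14.3962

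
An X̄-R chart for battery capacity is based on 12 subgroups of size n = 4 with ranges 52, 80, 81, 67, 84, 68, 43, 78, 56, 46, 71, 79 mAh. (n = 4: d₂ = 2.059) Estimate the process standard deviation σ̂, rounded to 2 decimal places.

R̄ = (52 + 80 + 81 + 67 + 84 + 68 + 43 + 78 + 56 + 46 + 71 + 79) / 12 = 67.0833
σ̂ = R̄ / d₂ = 67.0833 / 2.059 = 32.5805

32.58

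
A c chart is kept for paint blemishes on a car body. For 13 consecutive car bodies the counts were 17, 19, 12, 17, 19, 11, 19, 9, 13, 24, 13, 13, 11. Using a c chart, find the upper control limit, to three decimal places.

c̄ = (17 + 19 + 12 + 17 + 19 + 11 + 19 + 9 + 13 + 24 + 13 + 13 + 11) / 13 = 197 / 13 = 15.1538
UCL = c̄ + 3√c̄ = 15.1538 + 3 × √15.1538 = 15.1538 + 3 × 3.8928 = 26.8322

26.832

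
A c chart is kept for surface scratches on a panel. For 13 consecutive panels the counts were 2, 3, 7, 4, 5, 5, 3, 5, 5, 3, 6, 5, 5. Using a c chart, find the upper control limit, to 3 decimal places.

10.798

c̄ = (2 + 3 + 7 + 4 + 5 + 5 + 3 + 5 + 5 + 3 + 6 + 5 + 5) / 13 = 58 / 13 = 4.4615
UCL = c̄ + 3√c̄ = 4.4615 + 3 × √4.4615 = 4.4615 + 3 × 2.1122 = 10.7982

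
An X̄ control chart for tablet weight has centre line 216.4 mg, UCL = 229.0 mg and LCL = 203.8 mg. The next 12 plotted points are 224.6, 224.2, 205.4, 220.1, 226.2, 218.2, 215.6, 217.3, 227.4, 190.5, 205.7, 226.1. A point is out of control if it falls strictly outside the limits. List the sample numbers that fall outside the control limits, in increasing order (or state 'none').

10

Compare each point to [203.8, 229.0]: sample 10 = 190.5 < LCL.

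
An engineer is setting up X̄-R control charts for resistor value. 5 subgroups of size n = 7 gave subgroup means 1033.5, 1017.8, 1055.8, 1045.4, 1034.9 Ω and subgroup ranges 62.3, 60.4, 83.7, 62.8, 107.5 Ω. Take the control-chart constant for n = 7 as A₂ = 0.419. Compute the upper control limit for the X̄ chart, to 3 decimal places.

X̄̄ = (1033.5 + 1017.8 + 1055.8 + 1045.4 + 1034.9) / 5 = 5187.4000 / 5 = 1037.4800
R̄ = (62.3 + 60.4 + 83.7 + 62.8 + 107.5) / 5 = 376.7000 / 5 = 75.3400
UCL = X̄̄ + A₂·R̄ = 1037.4800 + 0.419 × 75.3400 = 1069.0475

1069.047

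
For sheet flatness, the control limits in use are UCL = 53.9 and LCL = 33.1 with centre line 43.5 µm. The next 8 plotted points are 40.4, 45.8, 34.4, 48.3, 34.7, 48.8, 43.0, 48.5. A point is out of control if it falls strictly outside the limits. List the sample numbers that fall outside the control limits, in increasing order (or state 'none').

none

All 8 points lie within [33.1, 53.9].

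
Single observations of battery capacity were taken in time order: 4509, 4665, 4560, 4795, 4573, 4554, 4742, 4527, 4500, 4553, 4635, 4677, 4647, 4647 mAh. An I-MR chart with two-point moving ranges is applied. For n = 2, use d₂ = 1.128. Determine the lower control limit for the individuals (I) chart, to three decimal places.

X̄ = (4509 + 4665 + 4560 + 4795 + 4573 + 4554 + 4742 + 4527 + 4500 + 4553 + 4635 + 4677 + 4647 + 4647) / 14 = 4613.1429
Moving ranges: 156, 105, 235, 222, 19, 188, 215, 27, 53, 82, 42, 30, 0; M̄R̄ = 1374.0000 / 13 = 105.6923
LCL = X̄ − 3·M̄R̄/d₂ = 4613.1429 − 3 × 105.6923 / 1.128 = 4332.0463

4332.046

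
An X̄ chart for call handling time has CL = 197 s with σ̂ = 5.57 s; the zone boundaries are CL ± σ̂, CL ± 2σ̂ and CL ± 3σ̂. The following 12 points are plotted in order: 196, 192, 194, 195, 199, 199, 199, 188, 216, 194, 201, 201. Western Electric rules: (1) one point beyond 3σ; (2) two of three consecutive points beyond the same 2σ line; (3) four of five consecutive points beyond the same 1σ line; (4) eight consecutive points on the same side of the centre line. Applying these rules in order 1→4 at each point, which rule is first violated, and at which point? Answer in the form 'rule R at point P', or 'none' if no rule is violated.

rule 1 at point 9

Zone of each point (C = within 1σ̂, B = 1σ̂–2σ̂, A = 2σ̂–3σ̂, * = beyond 3σ̂; sign = side of CL): 1:-C, 2:-C, 3:-C, 4:-C, 5:+C, 6:+C, 7:+C, 8:-B, 9:+*, 10:-C, 11:+C, 12:+C
Rule 1 (one point beyond the 3σ limits) is satisfied at point 9.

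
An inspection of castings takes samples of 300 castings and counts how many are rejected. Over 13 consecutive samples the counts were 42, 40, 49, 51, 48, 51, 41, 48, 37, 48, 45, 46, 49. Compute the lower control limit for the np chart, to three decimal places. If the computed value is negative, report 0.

27.086

p̄ = Σdᵢ / (k·n) = 595 / (13 × 300) = 0.15256
LCL = np̄ − 3·√(np̄(1−p̄)) = 45.7692 − 3 × 6.2279 = 27.0856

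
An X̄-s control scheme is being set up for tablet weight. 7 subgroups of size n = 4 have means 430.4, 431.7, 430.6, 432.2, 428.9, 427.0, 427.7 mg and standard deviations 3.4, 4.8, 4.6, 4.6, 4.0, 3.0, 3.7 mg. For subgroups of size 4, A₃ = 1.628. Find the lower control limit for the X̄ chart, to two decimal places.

X̄̄ = (430.4 + 431.7 + 430.6 + 432.2 + 428.9 + 427.0 + 427.7) / 7 = 429.7857
s̄ = (3.4 + 4.8 + 4.6 + 4.6 + 4.0 + 3.0 + 3.7) / 7 = 4.0143
LCL = X̄̄ − A₃·s̄ = 429.7857 − 1.628 × 4.0143 = 423.2505

423.25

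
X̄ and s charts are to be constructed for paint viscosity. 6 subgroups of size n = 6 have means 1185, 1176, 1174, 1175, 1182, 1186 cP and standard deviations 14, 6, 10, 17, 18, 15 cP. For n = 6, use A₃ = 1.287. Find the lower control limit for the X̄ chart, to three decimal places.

X̄̄ = (1185 + 1176 + 1174 + 1175 + 1182 + 1186) / 6 = 1179.6667
s̄ = (14 + 6 + 10 + 17 + 18 + 15) / 6 = 13.3333
LCL = X̄̄ − A₃·s̄ = 1179.6667 − 1.287 × 13.3333 = 1162.5067

1162.507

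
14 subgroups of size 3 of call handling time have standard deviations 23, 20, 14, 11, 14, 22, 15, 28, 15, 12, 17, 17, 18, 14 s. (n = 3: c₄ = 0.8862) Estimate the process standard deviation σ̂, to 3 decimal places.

19.344

s̄ = (23 + 20 + 14 + 11 + 14 + 22 + 15 + 28 + 15 + 12 + 17 + 17 + 18 + 14) / 14 = 17.1429
σ̂ = s̄ / c₄ = 17.1429 / 0.8862 = 19.3442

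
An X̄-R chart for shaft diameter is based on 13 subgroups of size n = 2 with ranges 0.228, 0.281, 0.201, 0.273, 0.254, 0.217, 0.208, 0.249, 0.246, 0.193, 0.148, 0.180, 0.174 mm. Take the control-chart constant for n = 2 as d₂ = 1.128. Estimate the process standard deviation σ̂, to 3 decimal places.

0.194

R̄ = (0.228 + 0.281 + 0.201 + 0.273 + 0.254 + 0.217 + 0.208 + 0.249 + 0.246 + 0.193 + 0.148 + 0.180 + 0.174) / 13 = 0.2194
σ̂ = R̄ / d₂ = 0.2194 / 1.128 = 0.1945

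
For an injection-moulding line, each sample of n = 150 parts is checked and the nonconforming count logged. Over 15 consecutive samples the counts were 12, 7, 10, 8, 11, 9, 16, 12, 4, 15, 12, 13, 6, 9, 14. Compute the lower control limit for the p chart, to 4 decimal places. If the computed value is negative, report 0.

0.0076

p̄ = Σdᵢ / (k·n) = 158 / (15 × 150) = 0.07022
LCL = p̄ − 3·√(p̄(1−p̄)/n) = 0.07022 − 3 × 0.02086 = 0.00763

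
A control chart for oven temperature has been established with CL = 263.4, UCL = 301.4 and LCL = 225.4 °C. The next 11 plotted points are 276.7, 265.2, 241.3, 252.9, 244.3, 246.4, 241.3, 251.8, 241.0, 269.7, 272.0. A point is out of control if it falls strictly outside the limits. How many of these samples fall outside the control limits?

0

All 11 points lie within [225.4, 301.4].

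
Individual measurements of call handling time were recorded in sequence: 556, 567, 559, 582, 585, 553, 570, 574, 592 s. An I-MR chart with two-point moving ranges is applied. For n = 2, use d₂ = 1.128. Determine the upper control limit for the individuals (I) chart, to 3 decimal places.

609.453

X̄ = (556 + 567 + 559 + 582 + 585 + 553 + 570 + 574 + 592) / 9 = 570.8889
Moving ranges: 11, 8, 23, 3, 32, 17, 4, 18; M̄R̄ = 116.0000 / 8 = 14.5000
UCL = X̄ + 3·M̄R̄/d₂ = 570.8889 + 3 × 14.5000 / 1.128 = 609.4527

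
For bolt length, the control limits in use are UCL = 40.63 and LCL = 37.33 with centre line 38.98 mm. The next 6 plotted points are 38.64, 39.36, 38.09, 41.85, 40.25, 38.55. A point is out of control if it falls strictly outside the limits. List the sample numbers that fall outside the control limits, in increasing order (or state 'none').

4

Compare each point to [37.33, 40.63]: sample 4 = 41.85 > UCL.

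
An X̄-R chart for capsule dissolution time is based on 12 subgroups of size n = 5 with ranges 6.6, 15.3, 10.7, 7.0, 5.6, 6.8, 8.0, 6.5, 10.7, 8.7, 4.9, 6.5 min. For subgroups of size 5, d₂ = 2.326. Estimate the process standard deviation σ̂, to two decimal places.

R̄ = (6.6 + 15.3 + 10.7 + 7.0 + 5.6 + 6.8 + 8.0 + 6.5 + 10.7 + 8.7 + 4.9 + 6.5) / 12 = 8.1083
σ̂ = R̄ / d₂ = 8.1083 / 2.326 = 3.4860

3.49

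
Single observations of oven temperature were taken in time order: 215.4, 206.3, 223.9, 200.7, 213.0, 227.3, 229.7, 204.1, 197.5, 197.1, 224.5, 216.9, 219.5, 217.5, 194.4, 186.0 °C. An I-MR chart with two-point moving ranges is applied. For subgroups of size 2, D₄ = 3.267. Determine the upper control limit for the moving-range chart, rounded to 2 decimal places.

39.77

Moving ranges: 9.1, 17.6, 23.2, 12.3, 14.3, 2.4, 25.6, 6.6, 0.4, 27.4, 7.6, 2.6, 2.0, 23.1, 8.4; M̄R̄ = 182.6000 / 15 = 12.1733
UCL_MR = D₄·M̄R̄ = 3.267 × 12.1733 = 39.7703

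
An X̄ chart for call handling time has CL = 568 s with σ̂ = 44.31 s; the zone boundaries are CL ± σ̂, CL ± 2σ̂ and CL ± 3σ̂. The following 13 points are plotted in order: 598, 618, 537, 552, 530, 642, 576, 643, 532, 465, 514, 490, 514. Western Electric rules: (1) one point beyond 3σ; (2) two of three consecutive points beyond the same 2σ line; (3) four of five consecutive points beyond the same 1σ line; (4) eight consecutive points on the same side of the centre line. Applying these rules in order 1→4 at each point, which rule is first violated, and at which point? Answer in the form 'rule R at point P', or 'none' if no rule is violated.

Zone of each point (C = within 1σ̂, B = 1σ̂–2σ̂, A = 2σ̂–3σ̂, * = beyond 3σ̂; sign = side of CL): 1:+C, 2:+B, 3:-C, 4:-C, 5:-C, 6:+B, 7:+C, 8:+B, 9:-C, 10:-A, 11:-B, 12:-B, 13:-B
Rule 3 (four of five consecutive points beyond the same 1σ limit) is satisfied at point 13.

rule 3 at point 13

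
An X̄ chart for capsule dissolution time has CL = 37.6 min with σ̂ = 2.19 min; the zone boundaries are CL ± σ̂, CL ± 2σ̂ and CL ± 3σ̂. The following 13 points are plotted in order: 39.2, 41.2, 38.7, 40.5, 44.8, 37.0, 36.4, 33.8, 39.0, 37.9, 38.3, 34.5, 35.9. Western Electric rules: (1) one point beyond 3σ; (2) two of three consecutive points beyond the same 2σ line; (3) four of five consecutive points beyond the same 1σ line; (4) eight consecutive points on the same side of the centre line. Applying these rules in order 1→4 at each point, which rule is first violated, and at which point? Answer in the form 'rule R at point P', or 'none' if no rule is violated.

rule 1 at point 5

Zone of each point (C = within 1σ̂, B = 1σ̂–2σ̂, A = 2σ̂–3σ̂, * = beyond 3σ̂; sign = side of CL): 1:+C, 2:+B, 3:+C, 4:+B, 5:+*, 6:-C, 7:-C, 8:-B, 9:+C, 10:+C, 11:+C, 12:-B, 13:-C
Rule 1 (one point beyond the 3σ limits) is satisfied at point 5.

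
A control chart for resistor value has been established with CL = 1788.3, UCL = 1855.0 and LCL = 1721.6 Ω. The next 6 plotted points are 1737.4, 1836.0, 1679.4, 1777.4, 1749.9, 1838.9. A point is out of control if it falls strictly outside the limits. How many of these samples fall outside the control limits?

Compare each point to [1721.6, 1855.0]: sample 3 = 1679.4 < LCL.

1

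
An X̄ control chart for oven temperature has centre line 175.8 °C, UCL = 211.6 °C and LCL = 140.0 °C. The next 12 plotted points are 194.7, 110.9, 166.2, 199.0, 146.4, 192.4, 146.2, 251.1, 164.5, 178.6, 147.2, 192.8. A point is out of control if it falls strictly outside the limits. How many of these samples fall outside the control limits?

Compare each point to [140.0, 211.6]: sample 2 = 110.9 < LCL; sample 8 = 251.1 > UCL.

2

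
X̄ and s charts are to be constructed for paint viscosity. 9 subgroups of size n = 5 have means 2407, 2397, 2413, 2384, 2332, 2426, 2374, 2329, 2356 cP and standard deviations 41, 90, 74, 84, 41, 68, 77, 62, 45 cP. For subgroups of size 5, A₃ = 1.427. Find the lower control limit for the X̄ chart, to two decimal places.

X̄̄ = (2407 + 2397 + 2413 + 2384 + 2332 + 2426 + 2374 + 2329 + 2356) / 9 = 2379.7778
s̄ = (41 + 90 + 74 + 84 + 41 + 68 + 77 + 62 + 45) / 9 = 64.6667
LCL = X̄̄ − A₃·s̄ = 2379.7778 − 1.427 × 64.6667 = 2287.4984

2287.50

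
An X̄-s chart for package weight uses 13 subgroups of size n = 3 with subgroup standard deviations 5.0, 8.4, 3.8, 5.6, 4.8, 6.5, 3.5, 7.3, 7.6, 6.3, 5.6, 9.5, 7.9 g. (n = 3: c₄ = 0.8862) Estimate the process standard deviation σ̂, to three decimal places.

s̄ = (5.0 + 8.4 + 3.8 + 5.6 + 4.8 + 6.5 + 3.5 + 7.3 + 7.6 + 6.3 + 5.6 + 9.5 + 7.9) / 13 = 6.2923
σ̂ = s̄ / c₄ = 6.2923 / 0.8862 = 7.1003

7.100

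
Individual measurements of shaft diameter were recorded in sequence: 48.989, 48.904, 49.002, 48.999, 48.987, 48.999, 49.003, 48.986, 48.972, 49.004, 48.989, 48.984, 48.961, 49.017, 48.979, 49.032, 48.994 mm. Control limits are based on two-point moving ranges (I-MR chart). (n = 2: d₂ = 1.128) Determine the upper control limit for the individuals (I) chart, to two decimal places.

X̄ = (48.989 + 48.904 + 49.002 + 48.999 + 48.987 + 48.999 + 49.003 + 48.986 + 48.972 + 49.004 + 48.989 + 48.984 + 48.961 + 49.017 + 48.979 + 49.032 + 48.994) / 17 = 48.9883
Moving ranges: 0.085, 0.098, 0.003, 0.012, 0.012, 0.004, 0.017, 0.014, 0.032, 0.015, 0.005, 0.023, 0.056, 0.038, 0.053, 0.038; M̄R̄ = 0.5050 / 16 = 0.0316
UCL = X̄ + 3·M̄R̄/d₂ = 48.9883 + 3 × 0.0316 / 1.128 = 49.0722

49.07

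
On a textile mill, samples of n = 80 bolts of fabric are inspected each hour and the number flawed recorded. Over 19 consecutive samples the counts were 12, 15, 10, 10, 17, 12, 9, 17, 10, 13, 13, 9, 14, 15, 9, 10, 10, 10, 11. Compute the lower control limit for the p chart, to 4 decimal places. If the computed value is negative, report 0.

p̄ = Σdᵢ / (k·n) = 226 / (19 × 80) = 0.14868
LCL = p̄ − 3·√(p̄(1−p̄)/n) = 0.14868 − 3 × 0.03978 = 0.02935

0.0294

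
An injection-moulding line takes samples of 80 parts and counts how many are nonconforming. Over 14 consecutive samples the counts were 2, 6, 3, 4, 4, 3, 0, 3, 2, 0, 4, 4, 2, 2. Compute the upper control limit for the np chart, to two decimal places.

7.70

p̄ = Σdᵢ / (k·n) = 39 / (14 × 80) = 0.03482
UCL = np̄ + 3·√(np̄(1−p̄)) = 2.7857 + 3 × √(2.7857×0.96518) = 2.7857 + 3 × 1.6397 = 7.7049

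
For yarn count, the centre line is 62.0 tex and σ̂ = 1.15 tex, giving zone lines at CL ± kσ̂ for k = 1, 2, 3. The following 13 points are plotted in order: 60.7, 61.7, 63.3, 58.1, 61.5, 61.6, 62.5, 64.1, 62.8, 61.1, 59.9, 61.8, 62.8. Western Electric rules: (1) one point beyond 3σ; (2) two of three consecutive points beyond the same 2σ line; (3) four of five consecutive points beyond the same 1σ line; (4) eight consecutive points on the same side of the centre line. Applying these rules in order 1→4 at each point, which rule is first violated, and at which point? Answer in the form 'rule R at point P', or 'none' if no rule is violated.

Zone of each point (C = within 1σ̂, B = 1σ̂–2σ̂, A = 2σ̂–3σ̂, * = beyond 3σ̂; sign = side of CL): 1:-B, 2:-C, 3:+B, 4:-*, 5:-C, 6:-C, 7:+C, 8:+B, 9:+C, 10:-C, 11:-B, 12:-C, 13:+C
Rule 1 (one point beyond the 3σ limits) is satisfied at point 4.

rule 1 at point 4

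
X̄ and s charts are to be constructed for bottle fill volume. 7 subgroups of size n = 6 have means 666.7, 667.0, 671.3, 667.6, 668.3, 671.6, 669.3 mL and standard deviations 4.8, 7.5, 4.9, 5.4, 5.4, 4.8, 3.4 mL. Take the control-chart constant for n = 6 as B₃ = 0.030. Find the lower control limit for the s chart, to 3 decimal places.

s̄ = (4.8 + 7.5 + 4.9 + 5.4 + 5.4 + 4.8 + 3.4) / 7 = 5.1714
LCL_s = B₃·s̄ = 0.030 × 5.1714 = 0.1551

0.155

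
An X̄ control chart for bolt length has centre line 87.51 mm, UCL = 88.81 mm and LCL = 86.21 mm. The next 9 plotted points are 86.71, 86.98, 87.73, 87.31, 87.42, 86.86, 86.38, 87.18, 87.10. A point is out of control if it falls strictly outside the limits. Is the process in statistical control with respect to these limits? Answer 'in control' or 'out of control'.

All 9 points lie within [86.21, 88.81].

in control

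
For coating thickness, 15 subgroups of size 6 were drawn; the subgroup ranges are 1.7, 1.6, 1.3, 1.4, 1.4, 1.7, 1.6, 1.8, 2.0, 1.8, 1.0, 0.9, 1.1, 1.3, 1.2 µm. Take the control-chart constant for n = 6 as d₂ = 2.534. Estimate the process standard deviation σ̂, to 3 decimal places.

R̄ = (1.7 + 1.6 + 1.3 + 1.4 + 1.4 + 1.7 + 1.6 + 1.8 + 2.0 + 1.8 + 1.0 + 0.9 + 1.1 + 1.3 + 1.2) / 15 = 1.4533
σ̂ = R̄ / d₂ = 1.4533 / 2.534 = 0.5735

0.574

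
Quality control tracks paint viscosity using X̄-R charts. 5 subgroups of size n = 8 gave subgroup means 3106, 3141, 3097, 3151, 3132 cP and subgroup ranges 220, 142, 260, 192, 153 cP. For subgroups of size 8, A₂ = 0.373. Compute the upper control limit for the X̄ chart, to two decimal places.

3197.54

X̄̄ = (3106 + 3141 + 3097 + 3151 + 3132) / 5 = 15627.0000 / 5 = 3125.4000
R̄ = (220 + 142 + 260 + 192 + 153) / 5 = 967.0000 / 5 = 193.4000
UCL = X̄̄ + A₂·R̄ = 3125.4000 + 0.373 × 193.4000 = 3197.5382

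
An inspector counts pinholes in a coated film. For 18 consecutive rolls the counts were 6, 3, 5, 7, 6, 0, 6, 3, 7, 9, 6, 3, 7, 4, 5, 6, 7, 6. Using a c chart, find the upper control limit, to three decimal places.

12.262

c̄ = (6 + 3 + 5 + 7 + 6 + 0 + 6 + 3 + 7 + 9 + 6 + 3 + 7 + 4 + 5 + 6 + 7 + 6) / 18 = 96 / 18 = 5.3333
UCL = c̄ + 3√c̄ = 5.3333 + 3 × √5.3333 = 5.3333 + 3 × 2.3094 = 12.2615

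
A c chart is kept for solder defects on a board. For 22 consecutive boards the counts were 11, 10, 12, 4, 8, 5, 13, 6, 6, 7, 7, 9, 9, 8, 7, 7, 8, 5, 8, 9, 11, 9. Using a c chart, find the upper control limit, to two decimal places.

16.69

c̄ = (11 + 10 + 12 + 4 + 8 + 5 + 13 + 6 + 6 + 7 + 7 + 9 + 9 + 8 + 7 + 7 + 8 + 5 + 8 + 9 + 11 + 9) / 22 = 179 / 22 = 8.1364
UCL = c̄ + 3√c̄ = 8.1364 + 3 × √8.1364 = 8.1364 + 3 × 2.8524 = 16.6937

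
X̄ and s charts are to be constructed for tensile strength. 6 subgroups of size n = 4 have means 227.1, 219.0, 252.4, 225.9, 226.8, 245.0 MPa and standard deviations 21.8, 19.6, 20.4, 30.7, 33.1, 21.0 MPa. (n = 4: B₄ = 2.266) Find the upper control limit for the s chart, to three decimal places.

s̄ = (21.8 + 19.6 + 20.4 + 30.7 + 33.1 + 21.0) / 6 = 24.4333
UCL_s = B₄·s̄ = 2.266 × 24.4333 = 55.3659

55.366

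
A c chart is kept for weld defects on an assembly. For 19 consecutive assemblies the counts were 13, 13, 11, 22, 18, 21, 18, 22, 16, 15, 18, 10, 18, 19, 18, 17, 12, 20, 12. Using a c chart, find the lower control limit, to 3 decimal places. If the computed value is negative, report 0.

c̄ = (13 + 13 + 11 + 22 + 18 + 21 + 18 + 22 + 16 + 15 + 18 + 10 + 18 + 19 + 18 + 17 + 12 + 20 + 12) / 19 = 313 / 19 = 16.4737
LCL = c̄ − 3√c̄ = 16.4737 − 3 × 4.0588 = 4.2973

4.297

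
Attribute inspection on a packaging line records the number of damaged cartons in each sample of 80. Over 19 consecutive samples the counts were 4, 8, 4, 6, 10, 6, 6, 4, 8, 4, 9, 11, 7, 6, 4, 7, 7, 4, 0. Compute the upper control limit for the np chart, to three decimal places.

p̄ = Σdᵢ / (k·n) = 115 / (19 × 80) = 0.07566
UCL = np̄ + 3·√(np̄(1−p̄)) = 6.0526 + 3 × √(6.0526×0.92434) = 6.0526 + 3 × 2.3653 = 13.1486

13.149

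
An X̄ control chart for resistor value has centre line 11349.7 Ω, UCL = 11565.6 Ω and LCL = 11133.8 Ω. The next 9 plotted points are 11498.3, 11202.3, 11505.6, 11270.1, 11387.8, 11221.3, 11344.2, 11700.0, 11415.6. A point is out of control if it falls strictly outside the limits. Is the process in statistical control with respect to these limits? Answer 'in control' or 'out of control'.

out of control

Compare each point to [11133.8, 11565.6]: sample 8 = 11700.0 > UCL.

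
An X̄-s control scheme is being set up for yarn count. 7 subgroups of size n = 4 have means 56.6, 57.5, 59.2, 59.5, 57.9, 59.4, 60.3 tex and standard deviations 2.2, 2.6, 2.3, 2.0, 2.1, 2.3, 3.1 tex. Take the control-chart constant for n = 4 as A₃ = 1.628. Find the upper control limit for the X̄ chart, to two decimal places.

X̄̄ = (56.6 + 57.5 + 59.2 + 59.5 + 57.9 + 59.4 + 60.3) / 7 = 58.6286
s̄ = (2.2 + 2.6 + 2.3 + 2.0 + 2.1 + 2.3 + 3.1) / 7 = 2.3714
UCL = X̄̄ + A₃·s̄ = 58.6286 + 1.628 × 2.3714 = 62.4893

62.49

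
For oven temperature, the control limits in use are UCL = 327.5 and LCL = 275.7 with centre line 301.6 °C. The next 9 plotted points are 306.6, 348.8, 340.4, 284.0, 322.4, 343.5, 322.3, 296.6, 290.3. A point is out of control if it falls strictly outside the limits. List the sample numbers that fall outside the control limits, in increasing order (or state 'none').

Compare each point to [275.7, 327.5]: sample 2 = 348.8 > UCL; sample 3 = 340.4 > UCL; sample 6 = 343.5 > UCL.

2, 3, 6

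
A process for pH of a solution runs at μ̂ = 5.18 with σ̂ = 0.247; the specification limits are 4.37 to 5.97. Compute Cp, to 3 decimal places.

1.080

Cp = (USL − LSL) / (6σ̂) = (5.97 − 4.37) / (6 × 0.247) = 1.6000 / 1.4820 = 1.0796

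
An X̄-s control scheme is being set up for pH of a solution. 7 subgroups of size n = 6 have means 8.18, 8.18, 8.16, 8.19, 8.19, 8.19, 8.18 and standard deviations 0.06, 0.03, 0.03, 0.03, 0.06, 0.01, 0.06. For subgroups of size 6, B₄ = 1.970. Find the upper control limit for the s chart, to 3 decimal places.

s̄ = (0.06 + 0.03 + 0.03 + 0.03 + 0.06 + 0.01 + 0.06) / 7 = 0.0400
UCL_s = B₄·s̄ = 1.970 × 0.0400 = 0.0788

0.079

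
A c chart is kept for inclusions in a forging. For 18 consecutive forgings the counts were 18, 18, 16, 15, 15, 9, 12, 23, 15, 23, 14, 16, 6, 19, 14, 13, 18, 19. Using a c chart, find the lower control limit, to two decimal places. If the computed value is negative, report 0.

c̄ = (18 + 18 + 16 + 15 + 15 + 9 + 12 + 23 + 15 + 23 + 14 + 16 + 6 + 19 + 14 + 13 + 18 + 19) / 18 = 283 / 18 = 15.7222
LCL = c̄ − 3√c̄ = 15.7222 − 3 × 3.9651 = 3.8268

3.83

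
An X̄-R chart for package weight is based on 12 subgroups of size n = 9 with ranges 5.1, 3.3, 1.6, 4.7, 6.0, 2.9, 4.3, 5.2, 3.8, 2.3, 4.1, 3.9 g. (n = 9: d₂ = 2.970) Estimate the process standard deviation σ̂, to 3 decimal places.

R̄ = (5.1 + 3.3 + 1.6 + 4.7 + 6.0 + 2.9 + 4.3 + 5.2 + 3.8 + 2.3 + 4.1 + 3.9) / 12 = 3.9333
σ̂ = R̄ / d₂ = 3.9333 / 2.970 = 1.3244

1.324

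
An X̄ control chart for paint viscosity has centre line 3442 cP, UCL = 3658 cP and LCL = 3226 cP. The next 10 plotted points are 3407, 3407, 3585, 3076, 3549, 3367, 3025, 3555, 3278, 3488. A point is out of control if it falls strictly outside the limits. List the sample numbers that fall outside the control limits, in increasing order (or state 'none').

4, 7

Compare each point to [3226, 3658]: sample 4 = 3076 < LCL; sample 7 = 3025 < LCL.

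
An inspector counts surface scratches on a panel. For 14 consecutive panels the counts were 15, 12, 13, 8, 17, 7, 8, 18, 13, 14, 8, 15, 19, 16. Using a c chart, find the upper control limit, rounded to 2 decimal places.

23.92

c̄ = (15 + 12 + 13 + 8 + 17 + 7 + 8 + 18 + 13 + 14 + 8 + 15 + 19 + 16) / 14 = 183 / 14 = 13.0714
UCL = c̄ + 3√c̄ = 13.0714 + 3 × √13.0714 = 13.0714 + 3 × 3.6154 = 23.9178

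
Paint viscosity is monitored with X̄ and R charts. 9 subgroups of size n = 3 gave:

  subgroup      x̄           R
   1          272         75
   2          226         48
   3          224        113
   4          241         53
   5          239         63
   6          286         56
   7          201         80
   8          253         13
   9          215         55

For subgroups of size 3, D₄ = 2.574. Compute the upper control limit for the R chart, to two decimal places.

R̄ = (75 + 48 + 113 + 53 + 63 + 56 + 80 + 13 + 55) / 9 = 556.0000 / 9 = 61.7778
UCL_R = D₄·R̄ = 2.574 × 61.7778 = 159.0160

159.02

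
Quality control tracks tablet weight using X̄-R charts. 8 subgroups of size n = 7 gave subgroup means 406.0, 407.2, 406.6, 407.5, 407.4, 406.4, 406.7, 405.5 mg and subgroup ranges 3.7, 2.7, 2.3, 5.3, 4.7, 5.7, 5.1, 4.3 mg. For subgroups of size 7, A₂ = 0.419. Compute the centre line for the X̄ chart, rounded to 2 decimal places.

406.66

X̄̄ = (406.0 + 407.2 + 406.6 + 407.5 + 407.4 + 406.4 + 406.7 + 405.5) / 8 = 3253.3000 / 8 = 406.6625
CL = X̄̄ = 406.6625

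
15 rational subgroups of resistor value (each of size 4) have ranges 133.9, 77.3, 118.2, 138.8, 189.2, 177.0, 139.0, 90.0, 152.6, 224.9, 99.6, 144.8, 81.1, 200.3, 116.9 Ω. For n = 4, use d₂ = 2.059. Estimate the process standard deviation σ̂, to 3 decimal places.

R̄ = (133.9 + 77.3 + 118.2 + 138.8 + 189.2 + 177.0 + 139.0 + 90.0 + 152.6 + 224.9 + 99.6 + 144.8 + 81.1 + 200.3 + 116.9) / 15 = 138.9067
σ̂ = R̄ / d₂ = 138.9067 / 2.059 = 67.4632

67.463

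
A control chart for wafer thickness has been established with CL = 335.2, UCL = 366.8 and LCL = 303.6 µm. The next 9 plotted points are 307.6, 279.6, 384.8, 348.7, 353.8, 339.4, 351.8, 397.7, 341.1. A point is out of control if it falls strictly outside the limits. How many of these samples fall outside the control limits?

3

Compare each point to [303.6, 366.8]: sample 2 = 279.6 < LCL; sample 3 = 384.8 > UCL; sample 8 = 397.7 > UCL.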